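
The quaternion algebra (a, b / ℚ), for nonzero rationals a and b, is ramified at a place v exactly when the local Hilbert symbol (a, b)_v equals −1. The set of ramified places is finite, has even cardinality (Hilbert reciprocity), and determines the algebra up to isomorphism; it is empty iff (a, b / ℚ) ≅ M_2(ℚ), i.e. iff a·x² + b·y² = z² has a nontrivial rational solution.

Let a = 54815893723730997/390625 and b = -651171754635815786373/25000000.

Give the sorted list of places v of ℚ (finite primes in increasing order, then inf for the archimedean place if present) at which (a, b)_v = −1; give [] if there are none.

Mod squares: a ≡ 26013, b ≡ -2667333. Check v ∈ {∞, 2, 3, 5, 7, 11, 13, 23, 29, 31, 43}.
v=29: a=29^1·(≡27), b=29^1·(≡3) mod 29; (27|29)=-1, (3|29)=-1; (−1)^{1·1·14}·(-1)^1·(-1)^1 = +1.
v=13: a=13^1·(≡1), b=13^2·(≡5) mod 13; (1|13)=+1, (5|13)=-1; (−1)^{1·2·6}·(+1)^2·(-1)^1 = -1.
v=11: a=11^4·(≡3), b=11^6·(≡10) mod 11; (3|11)=+1, (10|11)=-1; (−1)^{4·6·5}·(+1)^6·(-1)^4 = +1.
v=∞: 26013 > 0 and -2667333 < 0  ⇒  (a,b)_∞ = +1.
v=43: a=43^2·(≡24), b=43^3·(≡5) mod 43; (24|43)=+1, (5|43)=-1; (−1)^{2·3·21}·(+1)^3·(-1)^2 = +1.
v=7: a=7^0·(≡1), b=7^2·(≡5) mod 7; (1|7)=+1, (5|7)=-1; (−1)^{0·2·3}·(+1)^2·(-1)^0 = +1.
v=2: v_2(a)=0, v_2(b)=-6; units ≡ 5, 3 (mod 8); ε·ε+αω+βω = 0·1+0·1+-6·1 ≡ 0  ⇒  (a,b)_2 = +1.
v=23: a=23^1·(≡16), b=23^1·(≡1) mod 23; (16|23)=+1, (1|23)=+1; (−1)^{1·1·11}·(+1)^1·(+1)^1 = -1.
v=5: a=5^-8·(≡2), b=5^-8·(≡3) mod 5; (2|5)=-1, (3|5)=-1; (−1)^{-8·-8·2}·(-1)^-8·(-1)^-8 = +1.
v=3: a=3^5·(≡1), b=3^3·(≡2) mod 3; (1|3)=+1, (2|3)=-1; (−1)^{5·3·1}·(+1)^3·(-1)^5 = +1.
v=31: a=31^2·(≡14), b=31^1·(≡11) mod 31; (14|31)=+1, (11|31)=-1; (−1)^{2·1·15}·(+1)^1·(-1)^2 = +1.
Ram(26013, -2667333) = {13, 23}; no ℚ_13-point on the conic.

[13, 23]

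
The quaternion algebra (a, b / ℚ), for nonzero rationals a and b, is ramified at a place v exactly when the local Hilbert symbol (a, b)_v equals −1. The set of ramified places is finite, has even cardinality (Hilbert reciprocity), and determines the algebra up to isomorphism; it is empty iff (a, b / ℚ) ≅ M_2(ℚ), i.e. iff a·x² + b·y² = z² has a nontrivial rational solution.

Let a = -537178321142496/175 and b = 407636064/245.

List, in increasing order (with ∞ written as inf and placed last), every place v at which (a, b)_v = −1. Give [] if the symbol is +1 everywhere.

Mod squares: a ≡ -1218, b ≡ 1870. Check v ∈ {∞, 2, 3, 5, 7, 11, 17, 29}.
v=3: a=3^9·(≡2), b=3^4·(≡1) mod 3; (2|3)=-1, (1|3)=+1; (−1)^{9·4·1}·(-1)^4·(+1)^9 = +1.
v=5: a=5^-2·(≡2), b=5^-1·(≡1) mod 5; (2|5)=-1, (1|5)=+1; (−1)^{-2·-1·2}·(-1)^-1·(+1)^-2 = -1.
v=2: v_2(a)=5, v_2(b)=5; units ≡ 7, 7 (mod 8); ε·ε+αω+βω = 1·1+5·0+5·0 ≡ 1  ⇒  (a,b)_2 = -1.
v=17: a=17^2·(≡11), b=17^1·(≡1) mod 17; (11|17)=-1, (1|17)=+1; (−1)^{2·1·8}·(-1)^1·(+1)^2 = -1.
v=29: a=29^3·(≡25), b=29^2·(≡11) mod 29; (25|29)=+1, (11|29)=-1; (−1)^{3·2·14}·(+1)^2·(-1)^3 = -1.
v=11: a=11^2·(≡9), b=11^1·(≡4) mod 11; (9|11)=+1, (4|11)=+1; (−1)^{2·1·5}·(+1)^1·(+1)^2 = +1.
v=∞: -1218 < 0 and 1870 > 0  ⇒  (a,b)_∞ = +1.
v=7: a=7^-1·(≡4), b=7^-2·(≡2) mod 7; (4|7)=+1, (2|7)=+1; (−1)^{-1·-2·3}·(+1)^-2·(+1)^-1 = +1.
|Ram(-1218, 1870)| = 4, even; anisotropic at {2, 5, 17, 29}.

[2, 5, 17, 29]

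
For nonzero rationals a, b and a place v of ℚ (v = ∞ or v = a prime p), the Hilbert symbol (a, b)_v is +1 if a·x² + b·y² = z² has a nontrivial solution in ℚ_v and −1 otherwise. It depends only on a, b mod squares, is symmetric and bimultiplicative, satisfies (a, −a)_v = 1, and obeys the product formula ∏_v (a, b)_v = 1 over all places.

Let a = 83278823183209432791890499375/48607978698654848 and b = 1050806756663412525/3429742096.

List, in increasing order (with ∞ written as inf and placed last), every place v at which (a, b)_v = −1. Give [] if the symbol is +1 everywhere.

[2, 3, 17, 41]

(a, b) ≡ (121278, 29) mod (ℚ^×)²; places V = {2, 3, 5, 7, 11, 13, 17, 29, 41, ∞}.
(a,b)_29: α=1, u≡4; β=1, v≡6 (mod 29); (4|29)=+1, (6|29)=+1; sign (−1)^0·+1^1·+1^1 = +1.
(a,b)_13: α=4, u≡3; β=0, v≡10 (mod 13); (3|13)=+1, (10|13)=+1; sign (−1)^0·+1^0·+1^4 = +1.
(a,b)_5: α=4, u≡3; β=2, v≡1 (mod 5); (3|5)=-1, (1|5)=+1; sign (−1)^0·-1^2·+1^4 = +1.
(a,b)_11: α=-14, u≡4; β=-8, v≡8 (mod 11); (4|11)=+1, (8|11)=-1; sign (−1)^0·+1^-8·-1^-14 = +1.
(a,b)_∞: sgn(121278)=+, sgn(29)=+, so +1.
(a,b)_41: α=3, u≡12; β=2, v≡19 (mod 41); (12|41)=-1, (19|41)=-1; sign (−1)^0·-1^2·-1^3 = -1.
(a,b)_17: α=9, u≡11; β=6, v≡14 (mod 17); (11|17)=-1, (14|17)=-1; sign (−1)^0·-1^6·-1^9 = -1.
(a,b)_3: α=9, u≡1; β=6, v≡2 (mod 3); (1|3)=+1, (2|3)=-1; sign (−1)^0·+1^6·-1^9 = -1.
(a,b)_7: α=0, u≡3; β=2, v≡1 (mod 7); (3|7)=-1, (1|7)=+1; sign (−1)^0·-1^2·+1^0 = +1.
(a,b)_2: α=-7, β=-4; u≡7, v≡5 (mod 8); ε(u)ε(v)=1·0, αω(v)=-7·1, βω(u)=-4·0; sum ≡ 1  ⇒  -1.
Ram(121278, 29) = {2, 3, 17, 41}; no ℚ_2-point on the conic.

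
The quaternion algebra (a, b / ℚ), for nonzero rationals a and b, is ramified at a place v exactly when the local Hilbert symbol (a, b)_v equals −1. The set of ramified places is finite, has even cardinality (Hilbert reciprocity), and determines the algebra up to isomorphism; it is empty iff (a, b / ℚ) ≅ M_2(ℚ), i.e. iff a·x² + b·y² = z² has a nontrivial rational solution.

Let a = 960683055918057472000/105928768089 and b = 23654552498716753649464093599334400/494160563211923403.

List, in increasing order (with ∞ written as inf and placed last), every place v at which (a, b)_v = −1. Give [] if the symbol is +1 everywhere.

Mod squares: a ≡ 14245, b ≡ 78. Check v ∈ {∞, 2, 3, 5, 7, 11, 13, 29, 37, 43}.
v=37: a=37^1·(≡5), b=37^2·(≡27) mod 37; (5|37)=-1, (27|37)=+1; (−1)^{1·2·18}·(-1)^2·(+1)^1 = +1.
v=∞: 14245 > 0 and 78 > 0  ⇒  (a,b)_∞ = +1.
v=13: a=13^4·(≡10), b=13^7·(≡11) mod 13; (10|13)=+1, (11|13)=-1; (−1)^{4·7·6}·(+1)^7·(-1)^4 = +1.
v=3: a=3^-4·(≡1), b=3^-5·(≡2) mod 3; (1|3)=+1, (2|3)=-1; (−1)^{-4·-5·1}·(+1)^-5·(-1)^-4 = +1.
v=7: a=7^9·(≡6), b=7^14·(≡2) mod 7; (6|7)=-1, (2|7)=+1; (−1)^{9·14·3}·(-1)^14·(+1)^9 = +1.
v=43: a=43^-2·(≡32), b=43^-4·(≡36) mod 43; (32|43)=-1, (36|43)=+1; (−1)^{-2·-4·21}·(-1)^-4·(+1)^-2 = +1.
v=2: v_2(a)=14, v_2(b)=27; units ≡ 5, 7 (mod 8); ε·ε+αω+βω = 0·1+14·0+27·1 ≡ 1  ⇒  (a,b)_2 = -1.
v=5: a=5^3·(≡4), b=5^2·(≡2) mod 5; (4|5)=+1, (2|5)=-1; (−1)^{3·2·2}·(+1)^2·(-1)^3 = -1.
v=11: a=11^1·(≡10), b=11^2·(≡4) mod 11; (10|11)=-1, (4|11)=+1; (−1)^{1·2·5}·(-1)^2·(+1)^1 = +1.
v=29: a=29^-4·(≡13), b=29^-6·(≡24) mod 29; (13|29)=+1, (24|29)=+1; (−1)^{-4·-6·14}·(+1)^-6·(+1)^-4 = +1.
(14245, 78 / ℚ) ramifies at {2, 5}: a division algebra.

[2, 5]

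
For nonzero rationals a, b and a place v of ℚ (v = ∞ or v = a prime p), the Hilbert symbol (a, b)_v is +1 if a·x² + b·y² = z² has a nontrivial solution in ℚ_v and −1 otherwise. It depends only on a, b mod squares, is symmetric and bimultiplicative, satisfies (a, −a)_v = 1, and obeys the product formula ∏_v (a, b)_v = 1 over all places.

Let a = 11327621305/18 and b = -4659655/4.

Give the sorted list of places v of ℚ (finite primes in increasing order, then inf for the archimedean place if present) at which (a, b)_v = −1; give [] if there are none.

[5, 17]

(a, b) ≡ (22610, -95095) mod (ℚ^×)²; places V = {2, 3, 5, 7, 11, 13, 17, 19, ∞}.
(a,b)_13: α=2, u≡12; β=1, v≡10 (mod 13); (12|13)=+1, (10|13)=+1; sign (−1)^0·+1^1·+1^2 = +1.
(a,b)_17: α=1, u≡8; β=0, v≡7 (mod 17); (8|17)=+1, (7|17)=-1; sign (−1)^0·+1^0·-1^1 = -1.
(a,b)_19: α=1, u≡12; β=1, v≡16 (mod 19); (12|19)=-1, (16|19)=+1; sign (−1)^1·-1^1·+1^1 = +1.
(a,b)_7: α=3, u≡6; β=3, v≡4 (mod 7); (6|7)=-1, (4|7)=+1; sign (−1)^1·-1^3·+1^3 = +1.
(a,b)_3: α=-2, u≡2; β=0, v≡2 (mod 3); (2|3)=-1, (2|3)=-1; sign (−1)^0·-1^0·-1^-2 = +1.
(a,b)_5: α=1, u≡2; β=1, v≡1 (mod 5); (2|5)=-1, (1|5)=+1; sign (−1)^0·-1^1·+1^1 = -1.
(a,b)_2: α=-1, β=-2; u≡1, v≡1 (mod 8); ε(u)ε(v)=0·0, αω(v)=-1·0, βω(u)=-2·0; sum ≡ 0  ⇒  +1.
(a,b)_11: α=2, u≡4; β=1, v≡4 (mod 11); (4|11)=+1, (4|11)=+1; sign (−1)^0·+1^1·+1^2 = +1.
(a,b)_∞: sgn(22610)=+, sgn(-95095)=−, so +1.
(22610, -95095 / ℚ) ramifies at {5, 17}: a division algebra.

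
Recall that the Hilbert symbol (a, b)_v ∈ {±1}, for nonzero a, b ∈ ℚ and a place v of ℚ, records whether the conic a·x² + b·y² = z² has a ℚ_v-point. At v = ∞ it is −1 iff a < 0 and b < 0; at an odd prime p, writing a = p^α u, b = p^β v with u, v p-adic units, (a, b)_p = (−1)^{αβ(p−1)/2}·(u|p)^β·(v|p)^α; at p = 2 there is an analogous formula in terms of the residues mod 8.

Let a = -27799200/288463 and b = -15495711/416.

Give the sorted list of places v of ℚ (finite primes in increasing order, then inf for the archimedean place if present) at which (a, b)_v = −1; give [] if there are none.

Mod squares: a ≡ -6006, b ≡ -6006. Check v ∈ {∞, 2, 3, 5, 7, 11, 13, 29, 37}.
v=5: a=5^2·(≡4), b=5^0·(≡4) mod 5; (4|5)=+1, (4|5)=+1; (−1)^{2·0·2}·(+1)^0·(+1)^2 = +1.
v=3: a=3^5·(≡2), b=3^1·(≡2) mod 3; (2|3)=-1, (2|3)=-1; (−1)^{5·1·1}·(-1)^1·(-1)^5 = -1.
v=∞: -6006 < 0 and -6006 < 0  ⇒  (a,b)_∞ = -1.
v=7: a=7^-3·(≡5), b=7^3·(≡5) mod 7; (5|7)=-1, (5|7)=-1; (−1)^{-3·3·3}·(-1)^3·(-1)^-3 = -1.
v=13: a=13^1·(≡8), b=13^-1·(≡7) mod 13; (8|13)=-1, (7|13)=-1; (−1)^{1·-1·6}·(-1)^-1·(-1)^1 = +1.
v=29: a=29^-2·(≡18), b=29^0·(≡12) mod 29; (18|29)=-1, (12|29)=-1; (−1)^{-2·0·14}·(-1)^0·(-1)^-2 = +1.
v=11: a=11^1·(≡5), b=11^1·(≡4) mod 11; (5|11)=+1, (4|11)=+1; (−1)^{1·1·5}·(+1)^1·(+1)^1 = -1.
v=37: a=37^0·(≡11), b=37^2·(≡25) mod 37; (11|37)=+1, (25|37)=+1; (−1)^{0·2·18}·(+1)^2·(+1)^0 = +1.
v=2: v_2(a)=5, v_2(b)=-5; units ≡ 5, 5 (mod 8); ε·ε+αω+βω = 0·0+5·1+-5·1 ≡ 0  ⇒  (a,b)_2 = +1.
|Ram(-6006, -6006)| = 4, even; anisotropic at {3, 7, 11, ∞}.

[3, 7, 11, inf]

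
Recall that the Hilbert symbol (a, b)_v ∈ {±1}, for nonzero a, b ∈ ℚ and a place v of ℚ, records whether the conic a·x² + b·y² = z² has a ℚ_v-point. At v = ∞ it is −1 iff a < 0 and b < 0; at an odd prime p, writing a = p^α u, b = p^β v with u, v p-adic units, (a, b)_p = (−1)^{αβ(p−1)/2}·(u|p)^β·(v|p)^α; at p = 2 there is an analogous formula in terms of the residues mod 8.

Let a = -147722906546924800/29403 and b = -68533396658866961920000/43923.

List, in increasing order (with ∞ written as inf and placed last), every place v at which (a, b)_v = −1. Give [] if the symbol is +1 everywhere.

Mod squares: a ≡ -472719, b ≡ -12369. Check v ∈ {∞, 2, 3, 5, 7, 11, 13, 17, 19, 23, 31}.
v=∞: -472719 < 0 and -12369 < 0  ⇒  (a,b)_∞ = -1.
v=7: a=7^4·(≡6), b=7^7·(≡4) mod 7; (6|7)=-1, (4|7)=+1; (−1)^{4·7·3}·(-1)^7·(+1)^4 = -1.
v=23: a=23^1·(≡4), b=23^2·(≡11) mod 23; (4|23)=+1, (11|23)=-1; (−1)^{1·2·11}·(+1)^2·(-1)^1 = -1.
v=5: a=5^2·(≡1), b=5^4·(≡1) mod 5; (1|5)=+1, (1|5)=+1; (−1)^{2·4·2}·(+1)^4·(+1)^2 = +1.
v=19: a=19^2·(≡9), b=19^3·(≡12) mod 19; (9|19)=+1, (12|19)=-1; (−1)^{2·3·9}·(+1)^3·(-1)^2 = +1.
v=17: a=17^1·(≡7), b=17^2·(≡5) mod 17; (7|17)=-1, (5|17)=-1; (−1)^{1·2·8}·(-1)^2·(-1)^1 = -1.
v=11: a=11^-2·(≡8), b=11^-4·(≡7) mod 11; (8|11)=-1, (7|11)=-1; (−1)^{-2·-4·5}·(-1)^-4·(-1)^-2 = +1.
v=3: a=3^-5·(≡2), b=3^-1·(≡2) mod 3; (2|3)=-1, (2|3)=-1; (−1)^{-5·-1·1}·(-1)^-1·(-1)^-5 = -1.
v=31: a=31^1·(≡11), b=31^1·(≡18) mod 31; (11|31)=-1, (18|31)=+1; (−1)^{1·1·15}·(-1)^1·(+1)^1 = +1.
v=2: v_2(a)=8, v_2(b)=12; units ≡ 1, 7 (mod 8); ε·ε+αω+βω = 0·1+8·0+12·0 ≡ 0  ⇒  (a,b)_2 = +1.
v=13: a=13^3·(≡2), b=13^0·(≡8) mod 13; (2|13)=-1, (8|13)=-1; (−1)^{3·0·6}·(-1)^0·(-1)^3 = -1.
(-472719, -12369 / ℚ) ramifies at {3, 7, 13, 17, 23, ∞}: a division algebra.

[3, 7, 13, 17, 23, inf]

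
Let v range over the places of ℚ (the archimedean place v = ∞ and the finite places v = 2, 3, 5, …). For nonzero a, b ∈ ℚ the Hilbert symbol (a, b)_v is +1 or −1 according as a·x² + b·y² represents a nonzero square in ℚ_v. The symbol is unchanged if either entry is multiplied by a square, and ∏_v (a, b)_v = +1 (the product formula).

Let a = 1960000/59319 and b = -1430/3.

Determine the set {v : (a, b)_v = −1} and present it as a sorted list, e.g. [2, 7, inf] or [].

(a, b) ≡ (39, -4290) mod (ℚ^×)²; places V = {2, 3, 5, 7, 11, 13, ∞}.
(a,b)_13: α=-3, u≡3; β=1, v≡11 (mod 13); (3|13)=+1, (11|13)=-1; sign (−1)^0·+1^1·-1^-3 = -1.
(a,b)_5: α=4, u≡4; β=1, v≡3 (mod 5); (4|5)=+1, (3|5)=-1; sign (−1)^0·+1^1·-1^4 = +1.
(a,b)_11: α=0, u≡6; β=1, v≡8 (mod 11); (6|11)=-1, (8|11)=-1; sign (−1)^0·-1^1·-1^0 = -1.
(a,b)_2: α=6, β=1; u≡7, v≡7 (mod 8); ε(u)ε(v)=1·1, αω(v)=6·0, βω(u)=1·0; sum ≡ 1  ⇒  -1.
(a,b)_7: α=2, u≡2; β=0, v≡4 (mod 7); (2|7)=+1, (4|7)=+1; sign (−1)^0·+1^0·+1^2 = +1.
(a,b)_3: α=-3, u≡1; β=-1, v≡1 (mod 3); (1|3)=+1, (1|3)=+1; sign (−1)^1·+1^-1·+1^-3 = -1.
(a,b)_∞: sgn(39)=+, sgn(-4290)=−, so +1.
Ram(39, -4290) = {2, 3, 11, 13}; no ℚ_2-point on the conic.

[2, 3, 11, 13]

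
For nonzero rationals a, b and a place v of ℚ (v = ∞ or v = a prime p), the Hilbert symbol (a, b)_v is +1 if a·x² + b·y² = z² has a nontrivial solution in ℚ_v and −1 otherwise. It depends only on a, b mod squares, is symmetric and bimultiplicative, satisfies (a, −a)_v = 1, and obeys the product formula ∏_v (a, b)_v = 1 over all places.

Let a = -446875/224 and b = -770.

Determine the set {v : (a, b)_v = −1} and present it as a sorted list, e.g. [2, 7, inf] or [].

Mod squares: a ≡ -10010, b ≡ -770. Check v ∈ {∞, 2, 5, 7, 11, 13}.
v=11: a=11^1·(≡5), b=11^1·(≡7) mod 11; (5|11)=+1, (7|11)=-1; (−1)^{1·1·5}·(+1)^1·(-1)^1 = +1.
v=13: a=13^1·(≡12), b=13^0·(≡10) mod 13; (12|13)=+1, (10|13)=+1; (−1)^{1·0·6}·(+1)^0·(+1)^1 = +1.
v=7: a=7^-1·(≡3), b=7^1·(≡2) mod 7; (3|7)=-1, (2|7)=+1; (−1)^{-1·1·3}·(-1)^1·(+1)^-1 = +1.
v=5: a=5^5·(≡3), b=5^1·(≡1) mod 5; (3|5)=-1, (1|5)=+1; (−1)^{5·1·2}·(-1)^1·(+1)^5 = -1.
v=∞: -10010 < 0 and -770 < 0  ⇒  (a,b)_∞ = -1.
v=2: v_2(a)=-5, v_2(b)=1; units ≡ 3, 7 (mod 8); ε·ε+αω+βω = 1·1+-5·0+1·1 ≡ 0  ⇒  (a,b)_2 = +1.
(-10010, -770 / ℚ) ramifies at {5, ∞}: a division algebra.

[5, inf]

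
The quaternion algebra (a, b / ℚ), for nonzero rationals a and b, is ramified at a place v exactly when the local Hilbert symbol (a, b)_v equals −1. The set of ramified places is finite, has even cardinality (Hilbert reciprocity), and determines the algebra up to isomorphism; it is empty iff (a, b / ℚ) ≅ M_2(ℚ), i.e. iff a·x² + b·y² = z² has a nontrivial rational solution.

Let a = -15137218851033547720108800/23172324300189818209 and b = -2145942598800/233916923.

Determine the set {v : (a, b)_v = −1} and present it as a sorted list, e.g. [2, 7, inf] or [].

(a, b) ≡ (-3, -88179) mod (ℚ^×)²; places V = {2, 3, 5, 7, 11, 13, 17, 19, 23, 31, 37, ∞}.
(a,b)_13: α=8, u≡3; β=3, v≡10 (mod 13); (3|13)=+1, (10|13)=+1; sign (−1)^0·+1^3·+1^8 = +1.
(a,b)_5: α=2, u≡2; β=2, v≡1 (mod 5); (2|5)=-1, (1|5)=+1; sign (−1)^0·-1^2·+1^2 = +1.
(a,b)_11: α=2, u≡10; β=2, v≡2 (mod 11); (10|11)=-1, (2|11)=-1; sign (−1)^0·-1^2·-1^2 = +1.
(a,b)_∞: sgn(-3)=−, sgn(-88179)=−, so -1.
(a,b)_17: α=-4, u≡7; β=-1, v≡13 (mod 17); (7|17)=-1, (13|17)=+1; sign (−1)^0·-1^-1·+1^-4 = -1.
(a,b)_31: α=6, u≡19; β=2, v≡2 (mod 31); (19|31)=+1, (2|31)=+1; sign (−1)^0·+1^2·+1^6 = +1.
(a,b)_2: α=8, β=4; u≡5, v≡5 (mod 8); ε(u)ε(v)=0·0, αω(v)=8·1, βω(u)=4·1; sum ≡ 0  ⇒  +1.
(a,b)_7: α=0, u≡4; β=1, v≡6 (mod 7); (4|7)=+1, (6|7)=-1; sign (−1)^0·+1^1·-1^0 = +1.
(a,b)_3: α=3, u≡2; β=1, v≡1 (mod 3); (2|3)=-1, (1|3)=+1; sign (−1)^1·-1^1·+1^3 = +1.
(a,b)_19: α=0, u≡17; β=-1, v≡15 (mod 19); (17|19)=+1, (15|19)=-1; sign (−1)^0·+1^-1·-1^0 = +1.
(a,b)_23: α=-6, u≡14; β=-2, v≡12 (mod 23); (14|23)=-1, (12|23)=+1; sign (−1)^0·-1^-2·+1^-6 = +1.
(a,b)_37: α=-4, u≡36; β=-2, v≡29 (mod 37); (36|37)=+1, (29|37)=-1; sign (−1)^0·+1^-2·-1^-4 = +1.
|Ram(-3, -88179)| = 2, even; anisotropic at {17, ∞}.

[17, inf]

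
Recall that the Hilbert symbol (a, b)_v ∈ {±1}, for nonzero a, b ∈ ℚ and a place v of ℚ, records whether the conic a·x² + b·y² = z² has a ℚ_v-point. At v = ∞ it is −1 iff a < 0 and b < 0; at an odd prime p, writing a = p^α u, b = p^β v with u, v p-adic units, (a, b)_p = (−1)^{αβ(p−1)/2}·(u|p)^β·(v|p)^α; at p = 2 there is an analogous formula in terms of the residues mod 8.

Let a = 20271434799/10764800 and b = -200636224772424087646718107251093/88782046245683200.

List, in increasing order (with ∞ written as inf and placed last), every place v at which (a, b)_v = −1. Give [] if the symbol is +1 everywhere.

Mod squares: a ≡ 18942, b ≡ -576114. Check v ∈ {∞, 2, 3, 5, 7, 11, 17, 19, 29, 31, 41, 43}.
v=29: a=29^-2·(≡16), b=29^-3·(≡25) mod 29; (16|29)=+1, (25|29)=+1; (−1)^{-2·-3·14}·(+1)^-3·(+1)^-2 = +1.
v=43: a=43^0·(≡39), b=43^1·(≡3) mod 43; (39|43)=-1, (3|43)=-1; (−1)^{0·1·21}·(-1)^1·(-1)^0 = -1.
v=31: a=31^0·(≡14), b=31^-2·(≡3) mod 31; (14|31)=+1, (3|31)=-1; (−1)^{0·-2·15}·(+1)^-2·(-1)^0 = +1.
v=19: a=19^2·(≡13), b=19^6·(≡5) mod 19; (13|19)=-1, (5|19)=+1; (−1)^{2·6·9}·(-1)^6·(+1)^2 = +1.
v=11: a=11^3·(≡7), b=11^7·(≡7) mod 11; (7|11)=-1, (7|11)=-1; (−1)^{3·7·5}·(-1)^7·(-1)^3 = -1.
v=41: a=41^1·(≡12), b=41^4·(≡33) mod 41; (12|41)=-1, (33|41)=+1; (−1)^{1·4·20}·(-1)^4·(+1)^1 = +1.
v=17: a=17^0·(≡4), b=17^-2·(≡9) mod 17; (4|17)=+1, (9|17)=+1; (−1)^{0·-2·8}·(+1)^-2·(+1)^0 = +1.
v=3: a=3^1·(≡2), b=3^7·(≡1) mod 3; (2|3)=-1, (1|3)=+1; (−1)^{1·7·1}·(-1)^7·(+1)^1 = +1.
v=∞: 18942 > 0 and -576114 < 0  ⇒  (a,b)_∞ = +1.
v=5: a=5^-2·(≡2), b=5^-2·(≡4) mod 5; (2|5)=-1, (4|5)=+1; (−1)^{-2·-2·2}·(-1)^-2·(+1)^-2 = +1.
v=2: v_2(a)=-9, v_2(b)=-19; units ≡ 7, 7 (mod 8); ε·ε+αω+βω = 1·1+-9·0+-19·0 ≡ 1  ⇒  (a,b)_2 = -1.
v=7: a=7^3·(≡4), b=7^7·(≡4) mod 7; (4|7)=+1, (4|7)=+1; (−1)^{3·7·3}·(+1)^7·(+1)^3 = -1.
(18942, -576114 / ℚ) ramifies at {2, 7, 11, 43}: a division algebra.

[2, 7, 11, 43]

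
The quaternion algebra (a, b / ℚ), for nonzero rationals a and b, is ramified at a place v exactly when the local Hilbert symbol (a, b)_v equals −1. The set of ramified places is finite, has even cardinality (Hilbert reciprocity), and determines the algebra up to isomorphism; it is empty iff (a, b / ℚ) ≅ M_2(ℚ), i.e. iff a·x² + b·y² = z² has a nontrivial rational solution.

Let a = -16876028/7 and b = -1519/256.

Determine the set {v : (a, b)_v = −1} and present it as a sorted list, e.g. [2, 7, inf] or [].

(a, b) ≡ (-81809, -31) mod (ℚ^×)²; places V = {2, 7, 13, 19, 29, 31, ∞}.
(a,b)_7: α=-1, u≡6; β=2, v≡1 (mod 7); (6|7)=-1, (1|7)=+1; sign (−1)^0·-1^2·+1^-1 = +1.
(a,b)_∞: sgn(-81809)=−, sgn(-31)=−, so -1.
(a,b)_29: α=1, u≡14; β=0, v≡8 (mod 29); (14|29)=-1, (8|29)=-1; sign (−1)^0·-1^0·-1^1 = -1.
(a,b)_19: α=2, u≡7; β=0, v≡17 (mod 19); (7|19)=+1, (17|19)=+1; sign (−1)^0·+1^0·+1^2 = +1.
(a,b)_13: α=1, u≡9; β=0, v≡6 (mod 13); (9|13)=+1, (6|13)=-1; sign (−1)^0·+1^0·-1^1 = -1.
(a,b)_2: α=2, β=-8; u≡7, v≡1 (mod 8); ε(u)ε(v)=1·0, αω(v)=2·0, βω(u)=-8·0; sum ≡ 0  ⇒  +1.
(a,b)_31: α=1, u≡27; β=1, v≡21 (mod 31); (27|31)=-1, (21|31)=-1; sign (−1)^1·-1^1·-1^1 = -1.
|Ram(-81809, -31)| = 4, even; anisotropic at {13, 29, 31, ∞}.

[13, 29, 31, inf]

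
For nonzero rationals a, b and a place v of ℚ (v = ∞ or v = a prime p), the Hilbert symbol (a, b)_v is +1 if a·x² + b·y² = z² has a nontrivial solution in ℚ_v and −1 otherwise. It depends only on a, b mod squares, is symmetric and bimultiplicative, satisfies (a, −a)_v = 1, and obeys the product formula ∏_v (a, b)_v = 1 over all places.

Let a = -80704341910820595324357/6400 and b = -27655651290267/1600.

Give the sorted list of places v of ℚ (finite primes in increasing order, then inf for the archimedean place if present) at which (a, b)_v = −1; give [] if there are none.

Mod squares: a ≡ -13, b ≡ -307923. Check v ∈ {∞, 2, 3, 5, 7, 11, 13, 31, 43}.
v=43: a=43^2·(≡2), b=43^1·(≡2) mod 43; (2|43)=-1, (2|43)=-1; (−1)^{2·1·21}·(-1)^1·(-1)^2 = -1.
v=11: a=11^2·(≡3), b=11^1·(≡10) mod 11; (3|11)=+1, (10|11)=-1; (−1)^{2·1·5}·(+1)^1·(-1)^2 = +1.
v=∞: -13 < 0 and -307923 < 0  ⇒  (a,b)_∞ = -1.
v=31: a=31^2·(≡16), b=31^1·(≡18) mod 31; (16|31)=+1, (18|31)=+1; (−1)^{2·1·15}·(+1)^1·(+1)^2 = +1.
v=7: a=7^2·(≡4), b=7^1·(≡5) mod 7; (4|7)=+1, (5|7)=-1; (−1)^{2·1·3}·(+1)^1·(-1)^2 = +1.
v=5: a=5^-2·(≡3), b=5^-2·(≡2) mod 5; (3|5)=-1, (2|5)=-1; (−1)^{-2·-2·2}·(-1)^-2·(-1)^-2 = +1.
v=13: a=13^3·(≡10), b=13^2·(≡8) mod 13; (10|13)=+1, (8|13)=-1; (−1)^{3·2·6}·(+1)^2·(-1)^3 = -1.
v=3: a=3^20·(≡2), b=3^13·(≡1) mod 3; (2|3)=-1, (1|3)=+1; (−1)^{20·13·1}·(-1)^13·(+1)^20 = -1.
v=2: v_2(a)=-8, v_2(b)=-6; units ≡ 3, 5 (mod 8); ε·ε+αω+βω = 1·0+-8·1+-6·1 ≡ 0  ⇒  (a,b)_2 = +1.
(-13, -307923 / ℚ) ramifies at {3, 13, 43, ∞}: a division algebra.

[3, 13, 43, inf]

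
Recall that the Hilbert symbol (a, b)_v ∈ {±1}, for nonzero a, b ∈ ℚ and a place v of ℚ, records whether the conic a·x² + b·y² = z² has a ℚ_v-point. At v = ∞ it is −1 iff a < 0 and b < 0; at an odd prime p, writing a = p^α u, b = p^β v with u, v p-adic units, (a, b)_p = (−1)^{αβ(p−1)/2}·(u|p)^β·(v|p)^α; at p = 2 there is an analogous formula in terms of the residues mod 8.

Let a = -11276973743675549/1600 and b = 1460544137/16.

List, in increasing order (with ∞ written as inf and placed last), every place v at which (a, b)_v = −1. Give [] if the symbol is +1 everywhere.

Mod squares: a ≡ -9269, b ≡ 17. Check v ∈ {∞, 2, 5, 7, 13, 17, 23, 31}.
v=23: a=23^3·(≡14), b=23^2·(≡15) mod 23; (14|23)=-1, (15|23)=-1; (−1)^{3·2·11}·(-1)^2·(-1)^3 = -1.
v=17: a=17^2·(≡13), b=17^1·(≡1) mod 17; (13|17)=+1, (1|17)=+1; (−1)^{2·1·8}·(+1)^1·(+1)^2 = +1.
v=13: a=13^3·(≡6), b=13^2·(≡1) mod 13; (6|13)=-1, (1|13)=+1; (−1)^{3·2·6}·(-1)^2·(+1)^3 = +1.
v=7: a=7^2·(≡3), b=7^0·(≡5) mod 7; (3|7)=-1, (5|7)=-1; (−1)^{2·0·3}·(-1)^0·(-1)^2 = +1.
v=31: a=31^3·(≡30), b=31^2·(≡22) mod 31; (30|31)=-1, (22|31)=-1; (−1)^{3·2·15}·(-1)^2·(-1)^3 = -1.
v=2: v_2(a)=-6, v_2(b)=-4; units ≡ 3, 1 (mod 8); ε·ε+αω+βω = 1·0+-6·0+-4·1 ≡ 0  ⇒  (a,b)_2 = +1.
v=∞: -9269 < 0 and 17 > 0  ⇒  (a,b)_∞ = +1.
v=5: a=5^-2·(≡4), b=5^0·(≡2) mod 5; (4|5)=+1, (2|5)=-1; (−1)^{-2·0·2}·(+1)^0·(-1)^-2 = +1.
(-9269, 17 / ℚ) ramifies at {23, 31}: a division algebra.

[23, 31]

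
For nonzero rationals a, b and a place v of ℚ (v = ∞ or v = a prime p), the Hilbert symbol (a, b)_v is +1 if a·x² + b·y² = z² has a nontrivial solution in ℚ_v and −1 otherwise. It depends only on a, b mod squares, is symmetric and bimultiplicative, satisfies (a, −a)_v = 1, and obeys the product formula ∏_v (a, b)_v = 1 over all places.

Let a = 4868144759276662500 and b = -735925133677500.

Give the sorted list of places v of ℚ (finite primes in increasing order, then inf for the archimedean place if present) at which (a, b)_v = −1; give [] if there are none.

(a, b) ≡ (1864265, -1118559) mod (ℚ^×)²; places V = {2, 3, 5, 7, 13, 19, 23, 29, 43, ∞}.
(a,b)_29: α=1, u≡8; β=1, v≡7 (mod 29); (8|29)=-1, (7|29)=+1; sign (−1)^0·-1^1·+1^1 = -1.
(a,b)_13: α=1, u≡8; β=1, v≡4 (mod 13); (8|13)=-1, (4|13)=+1; sign (−1)^0·-1^1·+1^1 = -1.
(a,b)_7: α=2, u≡1; β=0, v≡3 (mod 7); (1|7)=+1, (3|7)=-1; sign (−1)^0·+1^0·-1^2 = +1.
(a,b)_19: α=2, u≡11; β=2, v≡9 (mod 19); (11|19)=+1, (9|19)=+1; sign (−1)^0·+1^2·+1^2 = +1.
(a,b)_2: α=2, β=2; u≡1, v≡1 (mod 8); ε(u)ε(v)=0·0, αω(v)=2·0, βω(u)=2·0; sum ≡ 0  ⇒  +1.
(a,b)_43: α=1, u≡25; β=1, v≡22 (mod 43); (25|43)=+1, (22|43)=-1; sign (−1)^1·+1^1·-1^1 = +1.
(a,b)_23: α=1, u≡9; β=1, v≡1 (mod 23); (9|23)=+1, (1|23)=+1; sign (−1)^1·+1^1·+1^1 = -1.
(a,b)_3: α=10, u≡2; β=7, v≡2 (mod 3); (2|3)=-1, (2|3)=-1; sign (−1)^0·-1^7·-1^10 = -1.
(a,b)_5: α=5, u≡2; β=4, v≡1 (mod 5); (2|5)=-1, (1|5)=+1; sign (−1)^0·-1^4·+1^5 = +1.
(a,b)_∞: sgn(1864265)=+, sgn(-1118559)=−, so +1.
Ram(1864265, -1118559) = {3, 13, 23, 29}; no ℚ_3-point on the conic.

[3, 13, 23, 29]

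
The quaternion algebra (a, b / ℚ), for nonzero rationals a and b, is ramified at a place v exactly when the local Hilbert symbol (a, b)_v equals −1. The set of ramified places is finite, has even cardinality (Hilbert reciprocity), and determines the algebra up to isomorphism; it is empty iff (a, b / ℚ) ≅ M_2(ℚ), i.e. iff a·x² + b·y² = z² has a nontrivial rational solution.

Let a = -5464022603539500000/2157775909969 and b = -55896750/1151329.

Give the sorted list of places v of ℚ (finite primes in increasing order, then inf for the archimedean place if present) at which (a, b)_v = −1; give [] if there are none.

[3, 5, 7, inf]

(a, b) ≡ (-462, -30) mod (ℚ^×)²; places V = {2, 3, 5, 7, 11, 13, 29, 37, ∞}.
(a,b)_5: α=6, u≡3; β=3, v≡4 (mod 5); (3|5)=-1, (4|5)=+1; sign (−1)^0·-1^3·+1^6 = -1.
(a,b)_13: α=6, u≡11; β=2, v≡10 (mod 13); (11|13)=-1, (10|13)=+1; sign (−1)^0·-1^2·+1^6 = +1.
(a,b)_29: α=-2, u≡21; β=-2, v≡9 (mod 29); (21|29)=-1, (9|29)=+1; sign (−1)^0·-1^-2·+1^-2 = +1.
(a,b)_3: α=5, u≡2; β=3, v≡2 (mod 3); (2|3)=-1, (2|3)=-1; sign (−1)^1·-1^3·-1^5 = -1.
(a,b)_11: α=3, u≡2; β=0, v≡1 (mod 11); (2|11)=-1, (1|11)=+1; sign (−1)^0·-1^0·+1^3 = +1.
(a,b)_37: α=-6, u≡32; β=-2, v≡11 (mod 37); (32|37)=-1, (11|37)=+1; sign (−1)^0·-1^-2·+1^-6 = +1.
(a,b)_∞: sgn(-462)=−, sgn(-30)=−, so -1.
(a,b)_2: α=5, β=1; u≡1, v≡1 (mod 8); ε(u)ε(v)=0·0, αω(v)=5·0, βω(u)=1·0; sum ≡ 0  ⇒  +1.
(a,b)_7: α=1, u≡1; β=2, v≡3 (mod 7); (1|7)=+1, (3|7)=-1; sign (−1)^0·+1^2·-1^1 = -1.
|Ram(-462, -30)| = 4, even; anisotropic at {3, 5, 7, ∞}.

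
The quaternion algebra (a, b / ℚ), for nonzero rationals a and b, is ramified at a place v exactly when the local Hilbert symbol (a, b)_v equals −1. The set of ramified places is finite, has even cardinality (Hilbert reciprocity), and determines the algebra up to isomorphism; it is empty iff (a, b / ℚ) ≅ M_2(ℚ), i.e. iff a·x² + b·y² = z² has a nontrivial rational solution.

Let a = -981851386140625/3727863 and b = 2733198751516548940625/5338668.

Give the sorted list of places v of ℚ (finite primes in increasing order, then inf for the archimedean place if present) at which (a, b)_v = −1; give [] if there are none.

[7, 11, 29, 31]

(a, b) ≡ (-18879, 19635) mod (ℚ^×)²; places V = {2, 3, 5, 7, 11, 13, 17, 23, 29, 31, ∞}.
(a,b)_11: α=2, u≡6; β=3, v≡9 (mod 11); (6|11)=-1, (9|11)=+1; sign (−1)^0·-1^3·+1^2 = -1.
(a,b)_13: α=2, u≡3; β=2, v≡2 (mod 13); (3|13)=+1, (2|13)=-1; sign (−1)^0·+1^2·-1^2 = +1.
(a,b)_5: α=6, u≡4; β=5, v≡2 (mod 5); (4|5)=+1, (2|5)=-1; sign (−1)^0·+1^5·-1^6 = +1.
(a,b)_3: α=-5, u≡1; β=-1, v≡2 (mod 3); (1|3)=+1, (2|3)=-1; sign (−1)^1·+1^-1·-1^-5 = +1.
(a,b)_17: α=2, u≡15; β=3, v≡1 (mod 17); (15|17)=+1, (1|17)=+1; sign (−1)^0·+1^3·+1^2 = +1.
(a,b)_7: α=3, u≡5; β=7, v≡6 (mod 7); (5|7)=-1, (6|7)=-1; sign (−1)^1·-1^7·-1^3 = -1.
(a,b)_29: α=-1, u≡5; β=-2, v≡27 (mod 29); (5|29)=+1, (27|29)=-1; sign (−1)^0·+1^-2·-1^-1 = -1.
(a,b)_23: α=-2, u≡12; β=-2, v≡3 (mod 23); (12|23)=+1, (3|23)=+1; sign (−1)^0·+1^-2·+1^-2 = +1.
(a,b)_31: α=1, u≡11; β=2, v≡22 (mod 31); (11|31)=-1, (22|31)=-1; sign (−1)^0·-1^2·-1^1 = -1.
(a,b)_2: α=0, β=-2; u≡1, v≡3 (mod 8); ε(u)ε(v)=0·1, αω(v)=0·1, βω(u)=-2·0; sum ≡ 0  ⇒  +1.
(a,b)_∞: sgn(-18879)=−, sgn(19635)=+, so +1.
|Ram(-18879, 19635)| = 4, even; anisotropic at {7, 11, 29, 31}.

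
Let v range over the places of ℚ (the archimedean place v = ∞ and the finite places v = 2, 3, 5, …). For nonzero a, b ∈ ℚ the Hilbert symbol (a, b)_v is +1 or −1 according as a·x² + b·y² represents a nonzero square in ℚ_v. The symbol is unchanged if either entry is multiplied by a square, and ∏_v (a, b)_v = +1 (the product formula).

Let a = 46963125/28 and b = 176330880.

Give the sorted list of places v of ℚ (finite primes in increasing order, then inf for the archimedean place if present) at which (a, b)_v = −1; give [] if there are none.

Mod squares: a ≡ 483, b ≡ 2530. Check v ∈ {∞, 2, 3, 5, 7, 11, 23}.
v=23: a=23^1·(≡10), b=23^1·(≡16) mod 23; (10|23)=-1, (16|23)=+1; (−1)^{1·1·11}·(-1)^1·(+1)^1 = +1.
v=11: a=11^2·(≡2), b=11^3·(≡7) mod 11; (2|11)=-1, (7|11)=-1; (−1)^{2·3·5}·(-1)^3·(-1)^2 = -1.
v=3: a=3^3·(≡2), b=3^2·(≡1) mod 3; (2|3)=-1, (1|3)=+1; (−1)^{3·2·1}·(-1)^2·(+1)^3 = +1.
v=5: a=5^4·(≡2), b=5^1·(≡1) mod 5; (2|5)=-1, (1|5)=+1; (−1)^{4·1·2}·(-1)^1·(+1)^4 = -1.
v=7: a=7^-1·(≡5), b=7^0·(≡5) mod 7; (5|7)=-1, (5|7)=-1; (−1)^{-1·0·3}·(-1)^0·(-1)^-1 = -1.
v=2: v_2(a)=-2, v_2(b)=7; units ≡ 3, 1 (mod 8); ε·ε+αω+βω = 1·0+-2·0+7·1 ≡ 1  ⇒  (a,b)_2 = -1.
v=∞: 483 > 0 and 2530 > 0  ⇒  (a,b)_∞ = +1.
(483, 2530 / ℚ) ramifies at {2, 5, 7, 11}: a division algebra.

[2, 5, 7, 11]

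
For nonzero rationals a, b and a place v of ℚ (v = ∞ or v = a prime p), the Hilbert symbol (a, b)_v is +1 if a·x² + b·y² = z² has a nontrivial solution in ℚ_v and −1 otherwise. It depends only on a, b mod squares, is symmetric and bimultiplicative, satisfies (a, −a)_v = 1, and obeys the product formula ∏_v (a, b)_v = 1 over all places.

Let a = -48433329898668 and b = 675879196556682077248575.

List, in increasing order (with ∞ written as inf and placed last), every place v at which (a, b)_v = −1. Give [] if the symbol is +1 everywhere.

(a, b) ≡ (-5083, 5423) mod (ℚ^×)²; places V = {2, 3, 5, 11, 13, 17, 23, 29, ∞}.
(a,b)_29: α=2, u≡26; β=3, v≡16 (mod 29); (26|29)=-1, (16|29)=+1; sign (−1)^0·-1^3·+1^2 = -1.
(a,b)_2: α=2, β=0; u≡5, v≡7 (mod 8); ε(u)ε(v)=0·1, αω(v)=2·0, βω(u)=0·1; sum ≡ 0  ⇒  +1.
(a,b)_13: α=1, u≡4; β=2, v≡6 (mod 13); (4|13)=+1, (6|13)=-1; sign (−1)^0·+1^2·-1^1 = -1.
(a,b)_3: α=4, u≡2; β=8, v≡2 (mod 3); (2|3)=-1, (2|3)=-1; sign (−1)^0·-1^8·-1^4 = +1.
(a,b)_5: α=0, u≡2; β=2, v≡3 (mod 5); (2|5)=-1, (3|5)=-1; sign (−1)^0·-1^2·-1^0 = +1.
(a,b)_23: α=1, u≡13; β=2, v≡9 (mod 23); (13|23)=+1, (9|23)=+1; sign (−1)^0·+1^2·+1^1 = +1.
(a,b)_17: α=3, u≡10; β=5, v≡13 (mod 17); (10|17)=-1, (13|17)=+1; sign (−1)^0·-1^5·+1^3 = -1.
(a,b)_∞: sgn(-5083)=−, sgn(5423)=+, so +1.
(a,b)_11: α=2, u≡2; β=3, v≡1 (mod 11); (2|11)=-1, (1|11)=+1; sign (−1)^0·-1^3·+1^2 = -1.
|Ram(-5083, 5423)| = 4, even; anisotropic at {11, 13, 17, 29}.

[11, 13, 17, 29]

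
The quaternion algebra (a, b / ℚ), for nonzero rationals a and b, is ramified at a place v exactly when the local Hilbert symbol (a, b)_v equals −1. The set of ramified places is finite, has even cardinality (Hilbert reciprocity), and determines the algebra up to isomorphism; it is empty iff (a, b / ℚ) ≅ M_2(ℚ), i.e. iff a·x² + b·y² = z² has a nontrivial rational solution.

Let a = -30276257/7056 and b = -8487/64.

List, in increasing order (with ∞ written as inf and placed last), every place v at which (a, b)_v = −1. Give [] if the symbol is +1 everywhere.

(a, b) ≡ (-473, -943) mod (ℚ^×)²; places V = {2, 3, 7, 11, 23, 41, 43, ∞}.
(a,b)_2: α=-4, β=-6; u≡7, v≡1 (mod 8); ε(u)ε(v)=1·0, αω(v)=-4·0, βω(u)=-6·0; sum ≡ 0  ⇒  +1.
(a,b)_7: α=-2, u≡6; β=0, v≡4 (mod 7); (6|7)=-1, (4|7)=+1; sign (−1)^0·-1^0·+1^-2 = +1.
(a,b)_11: α=3, u≡9; β=0, v≡3 (mod 11); (9|11)=+1, (3|11)=+1; sign (−1)^0·+1^0·+1^3 = +1.
(a,b)_23: α=2, u≡11; β=1, v≡14 (mod 23); (11|23)=-1, (14|23)=-1; sign (−1)^0·-1^1·-1^2 = -1.
(a,b)_43: α=1, u≡28; β=0, v≡32 (mod 43); (28|43)=-1, (32|43)=-1; sign (−1)^0·-1^0·-1^1 = -1.
(a,b)_3: α=-2, u≡1; β=2, v≡2 (mod 3); (1|3)=+1, (2|3)=-1; sign (−1)^0·+1^2·-1^-2 = +1.
(a,b)_∞: sgn(-473)=−, sgn(-943)=−, so -1.
(a,b)_41: α=0, u≡38; β=1, v≡32 (mod 41); (38|41)=-1, (32|41)=+1; sign (−1)^0·-1^1·+1^0 = -1.
|Ram(-473, -943)| = 4, even; anisotropic at {23, 41, 43, ∞}.

[23, 41, 43, inf]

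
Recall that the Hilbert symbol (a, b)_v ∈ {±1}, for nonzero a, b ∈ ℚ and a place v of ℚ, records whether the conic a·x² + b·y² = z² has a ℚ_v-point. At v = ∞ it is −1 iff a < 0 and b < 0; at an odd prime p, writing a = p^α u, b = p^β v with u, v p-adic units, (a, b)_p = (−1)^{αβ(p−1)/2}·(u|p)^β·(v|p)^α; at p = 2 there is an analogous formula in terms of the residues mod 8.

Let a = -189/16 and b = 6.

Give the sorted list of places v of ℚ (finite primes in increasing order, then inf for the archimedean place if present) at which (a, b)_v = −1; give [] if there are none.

Mod squares: a ≡ -21, b ≡ 6. Check v ∈ {∞, 2, 3, 7}.
v=3: a=3^3·(≡2), b=3^1·(≡2) mod 3; (2|3)=-1, (2|3)=-1; (−1)^{3·1·1}·(-1)^1·(-1)^3 = -1.
v=∞: -21 < 0 and 6 > 0  ⇒  (a,b)_∞ = +1.
v=7: a=7^1·(≡4), b=7^0·(≡6) mod 7; (4|7)=+1, (6|7)=-1; (−1)^{1·0·3}·(+1)^0·(-1)^1 = -1.
v=2: v_2(a)=-4, v_2(b)=1; units ≡ 3, 3 (mod 8); ε·ε+αω+βω = 1·1+-4·1+1·1 ≡ 0  ⇒  (a,b)_2 = +1.
Ram(-21, 6) = {3, 7}; no ℚ_3-point on the conic.

[3, 7]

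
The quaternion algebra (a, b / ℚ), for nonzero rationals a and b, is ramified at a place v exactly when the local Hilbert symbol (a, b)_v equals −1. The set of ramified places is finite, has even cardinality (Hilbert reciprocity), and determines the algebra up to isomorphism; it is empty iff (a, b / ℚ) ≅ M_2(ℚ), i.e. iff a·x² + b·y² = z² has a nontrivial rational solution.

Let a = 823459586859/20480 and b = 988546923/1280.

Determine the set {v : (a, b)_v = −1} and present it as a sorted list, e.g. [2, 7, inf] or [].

[2, 5]

(a, b) ≡ (1495, 25415) mod (ℚ^×)²; places V = {2, 3, 5, 7, 13, 17, 23, ∞}.
(a,b)_13: α=1, u≡8; β=1, v≡11 (mod 13); (8|13)=-1, (11|13)=-1; sign (−1)^0·-1^1·-1^1 = +1.
(a,b)_17: α=2, u≡4; β=1, v≡2 (mod 17); (4|17)=+1, (2|17)=+1; sign (−1)^0·+1^1·+1^2 = +1.
(a,b)_3: α=4, u≡1; β=4, v≡2 (mod 3); (1|3)=+1, (2|3)=-1; sign (−1)^0·+1^4·-1^4 = +1.
(a,b)_23: α=1, u≡20; β=1, v≡18 (mod 23); (20|23)=-1, (18|23)=+1; sign (−1)^1·-1^1·+1^1 = +1.
(a,b)_7: α=6, u≡1; β=4, v≡3 (mod 7); (1|7)=+1, (3|7)=-1; sign (−1)^0·+1^4·-1^6 = +1.
(a,b)_2: α=-12, β=-8; u≡7, v≡7 (mod 8); ε(u)ε(v)=1·1, αω(v)=-12·0, βω(u)=-8·0; sum ≡ 1  ⇒  -1.
(a,b)_5: α=-1, u≡4; β=-1, v≡3 (mod 5); (4|5)=+1, (3|5)=-1; sign (−1)^0·+1^-1·-1^-1 = -1.
(a,b)_∞: sgn(1495)=+, sgn(25415)=+, so +1.
Ram(1495, 25415) = {2, 5}; no ℚ_2-point on the conic.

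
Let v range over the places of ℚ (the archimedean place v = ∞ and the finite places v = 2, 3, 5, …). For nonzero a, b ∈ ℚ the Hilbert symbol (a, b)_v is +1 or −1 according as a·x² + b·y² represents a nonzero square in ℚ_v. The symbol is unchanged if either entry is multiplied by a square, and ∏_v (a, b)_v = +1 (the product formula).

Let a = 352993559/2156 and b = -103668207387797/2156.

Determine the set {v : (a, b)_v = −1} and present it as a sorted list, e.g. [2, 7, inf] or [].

Mod squares: a ≡ 13981, b ≡ -2442583. Check v ∈ {∞, 2, 7, 11, 13, 17, 19, 29, 31, 41}.
v=19: a=19^0·(≡5), b=19^1·(≡7) mod 19; (5|19)=+1, (7|19)=+1; (−1)^{0·1·9}·(+1)^1·(+1)^0 = +1.
v=11: a=11^-1·(≡8), b=11^-1·(≡4) mod 11; (8|11)=-1, (4|11)=+1; (−1)^{-1·-1·5}·(-1)^-1·(+1)^-1 = +1.
v=17: a=17^2·(≡12), b=17^2·(≡6) mod 17; (12|17)=-1, (6|17)=-1; (−1)^{2·2·8}·(-1)^2·(-1)^2 = +1.
v=7: a=7^-2·(≡1), b=7^-2·(≡2) mod 7; (1|7)=+1, (2|7)=+1; (−1)^{-2·-2·3}·(+1)^-2·(+1)^-2 = +1.
v=∞: 13981 > 0 and -2442583 < 0  ⇒  (a,b)_∞ = +1.
v=29: a=29^0·(≡2), b=29^1·(≡17) mod 29; (2|29)=-1, (17|29)=-1; (−1)^{0·1·14}·(-1)^1·(-1)^0 = -1.
v=2: v_2(a)=-2, v_2(b)=-2; units ≡ 5, 1 (mod 8); ε·ε+αω+βω = 0·0+-2·0+-2·1 ≡ 0  ⇒  (a,b)_2 = +1.
v=31: a=31^3·(≡15), b=31^3·(≡10) mod 31; (15|31)=-1, (10|31)=+1; (−1)^{3·3·15}·(-1)^3·(+1)^3 = +1.
v=13: a=13^0·(≡2), b=13^1·(≡6) mod 13; (2|13)=-1, (6|13)=-1; (−1)^{0·1·6}·(-1)^1·(-1)^0 = -1.
v=41: a=41^1·(≡26), b=41^2·(≡25) mod 41; (26|41)=-1, (25|41)=+1; (−1)^{1·2·20}·(-1)^2·(+1)^1 = +1.
Ram(13981, -2442583) = {13, 29}; no ℚ_13-point on the conic.

[13, 29]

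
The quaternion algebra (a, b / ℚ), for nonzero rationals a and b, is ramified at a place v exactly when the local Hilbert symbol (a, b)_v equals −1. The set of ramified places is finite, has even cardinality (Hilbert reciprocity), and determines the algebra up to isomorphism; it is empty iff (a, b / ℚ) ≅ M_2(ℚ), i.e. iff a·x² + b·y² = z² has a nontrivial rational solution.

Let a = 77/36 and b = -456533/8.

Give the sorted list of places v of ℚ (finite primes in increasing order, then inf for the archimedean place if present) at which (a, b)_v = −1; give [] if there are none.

Mod squares: a ≡ 77, b ≡ -154. Check v ∈ {∞, 2, 3, 7, 11}.
v=7: a=7^1·(≡4), b=7^3·(≡6) mod 7; (4|7)=+1, (6|7)=-1; (−1)^{1·3·3}·(+1)^3·(-1)^1 = +1.
v=11: a=11^1·(≡6), b=11^3·(≡8) mod 11; (6|11)=-1, (8|11)=-1; (−1)^{1·3·5}·(-1)^3·(-1)^1 = -1.
v=2: v_2(a)=-2, v_2(b)=-3; units ≡ 5, 3 (mod 8); ε·ε+αω+βω = 0·1+-2·1+-3·1 ≡ 1  ⇒  (a,b)_2 = -1.
v=∞: 77 > 0 and -154 < 0  ⇒  (a,b)_∞ = +1.
v=3: a=3^-2·(≡2), b=3^0·(≡2) mod 3; (2|3)=-1, (2|3)=-1; (−1)^{-2·0·1}·(-1)^0·(-1)^-2 = +1.
|Ram(77, -154)| = 2, even; anisotropic at {2, 11}.

[2, 11]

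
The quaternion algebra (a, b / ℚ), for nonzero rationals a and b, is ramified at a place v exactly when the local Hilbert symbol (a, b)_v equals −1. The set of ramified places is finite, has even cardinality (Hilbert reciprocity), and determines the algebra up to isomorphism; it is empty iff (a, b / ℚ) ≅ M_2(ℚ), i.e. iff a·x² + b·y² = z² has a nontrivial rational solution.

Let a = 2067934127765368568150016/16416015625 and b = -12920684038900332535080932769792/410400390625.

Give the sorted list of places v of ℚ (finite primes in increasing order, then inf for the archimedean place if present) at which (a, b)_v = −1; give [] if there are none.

[3, 13, 17, 31]

Mod squares: a ≡ 1406, b ≡ -1520922. Check v ∈ {∞, 2, 3, 5, 11, 13, 17, 19, 31, 37, 41}.
v=∞: 1406 > 0 and -1520922 < 0  ⇒  (a,b)_∞ = +1.
v=41: a=41^-2·(≡35), b=41^-2·(≡26) mod 41; (35|41)=-1, (26|41)=-1; (−1)^{-2·-2·20}·(-1)^-2·(-1)^-2 = +1.
v=11: a=11^2·(≡3), b=11^2·(≡9) mod 11; (3|11)=+1, (9|11)=+1; (−1)^{2·2·5}·(+1)^2·(+1)^2 = +1.
v=2: v_2(a)=11, v_2(b)=15; units ≡ 7, 3 (mod 8); ε·ε+αω+βω = 1·1+11·1+15·0 ≡ 0  ⇒  (a,b)_2 = +1.
v=3: a=3^6·(≡2), b=3^7·(≡2) mod 3; (2|3)=-1, (2|3)=-1; (−1)^{6·7·1}·(-1)^7·(-1)^6 = -1.
v=19: a=19^3·(≡9), b=19^4·(≡6) mod 19; (9|19)=+1, (6|19)=+1; (−1)^{3·4·9}·(+1)^4·(+1)^3 = +1.
v=13: a=13^2·(≡11), b=13^3·(≡11) mod 13; (11|13)=-1, (11|13)=-1; (−1)^{2·3·6}·(-1)^3·(-1)^2 = -1.
v=31: a=31^4·(≡13), b=31^5·(≡30) mod 31; (13|31)=-1, (30|31)=-1; (−1)^{4·5·15}·(-1)^5·(-1)^4 = -1.
v=37: a=37^1·(≡3), b=37^1·(≡36) mod 37; (3|37)=+1, (36|37)=+1; (−1)^{1·1·18}·(+1)^1·(+1)^1 = +1.
v=17: a=17^2·(≡12), b=17^3·(≡6) mod 17; (12|17)=-1, (6|17)=-1; (−1)^{2·3·8}·(-1)^3·(-1)^2 = -1.
v=5: a=5^-10·(≡1), b=5^-12·(≡3) mod 5; (1|5)=+1, (3|5)=-1; (−1)^{-10·-12·2}·(+1)^-12·(-1)^-10 = +1.
|Ram(1406, -1520922)| = 4, even; anisotropic at {3, 13, 17, 31}.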